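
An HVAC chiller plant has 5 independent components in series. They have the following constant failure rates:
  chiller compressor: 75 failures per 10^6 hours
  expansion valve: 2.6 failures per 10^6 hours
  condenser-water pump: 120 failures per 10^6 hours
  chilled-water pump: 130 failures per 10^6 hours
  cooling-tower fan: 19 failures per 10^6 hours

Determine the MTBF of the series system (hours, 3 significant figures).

2890

Series of exponential components: λ_sys = Σ λ_i
λ_sys = 0.000075 + 0.0000026 + 0.00012 + 0.00013 + 0.000019 = 3.4660e-04 /h
MTBF = 1 / λ_sys = 2890 h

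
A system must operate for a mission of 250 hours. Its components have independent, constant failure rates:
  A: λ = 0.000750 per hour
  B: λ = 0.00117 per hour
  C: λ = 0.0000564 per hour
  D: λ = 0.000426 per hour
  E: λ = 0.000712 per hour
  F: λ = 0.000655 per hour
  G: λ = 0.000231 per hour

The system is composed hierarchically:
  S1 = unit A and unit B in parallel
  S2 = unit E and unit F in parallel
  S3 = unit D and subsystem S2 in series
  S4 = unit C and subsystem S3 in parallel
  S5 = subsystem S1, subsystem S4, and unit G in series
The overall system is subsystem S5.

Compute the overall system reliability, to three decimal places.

R(A) = exp(−0.000750 × 250) = 0.82903
R(B) = exp(−0.00117 × 250) = 0.74640
R(C) = exp(−0.0000564 × 250) = 0.98600
R(D) = exp(−0.000426 × 250) = 0.89898
R(E) = exp(−0.000712 × 250) = 0.83694
R(F) = exp(−0.000655 × 250) = 0.84895
R(G) = exp(−0.000231 × 250) = 0.94389
Parallel (A and B): 1 − (1 − 0.82903)(1 − 0.74640) = 0.95664
Parallel (E and F): 1 − (1 − 0.83694)(1 − 0.84895) = 0.97537
Series (D and [0.97537]): 0.89898 × 0.97537 = 0.87684
Parallel (C and [0.87684]): 1 − (1 − 0.98600)(1 − 0.87684) = 0.99828
Series ([0.95664], [0.99828], and G): 0.95664 × 0.99828 × 0.94389 = 0.901

0.901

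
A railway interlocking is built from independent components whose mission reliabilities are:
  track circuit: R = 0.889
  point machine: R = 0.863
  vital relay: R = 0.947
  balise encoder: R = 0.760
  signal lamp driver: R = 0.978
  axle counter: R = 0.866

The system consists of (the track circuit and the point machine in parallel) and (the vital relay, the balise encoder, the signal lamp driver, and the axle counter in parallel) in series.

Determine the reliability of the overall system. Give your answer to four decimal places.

Parallel (track circuit and point machine): 1 − (1 − 0.889000)(1 − 0.863000) = 0.984793
Parallel (vital relay, balise encoder, signal lamp driver, and axle counter): 1 − (1 − 0.947000)(1 − 0.760000)(1 − 0.978000)(1 − 0.866000) = 0.999963
Series ([0.984793] and [0.999963]): 0.984793 × 0.999963 = 0.9848

0.9848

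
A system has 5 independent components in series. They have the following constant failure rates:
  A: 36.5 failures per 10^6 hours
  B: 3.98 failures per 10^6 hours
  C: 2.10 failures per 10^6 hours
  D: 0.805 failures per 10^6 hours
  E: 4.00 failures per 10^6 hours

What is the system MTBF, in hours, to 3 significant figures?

Series of exponential components: λ_sys = Σ λ_i
λ_sys = 0.0000365 + 0.00000398 + 0.00000210 + 0.000000805 + 0.00000400 = 4.7385e-05 /h
MTBF = 1 / λ_sys = 21100 h

21100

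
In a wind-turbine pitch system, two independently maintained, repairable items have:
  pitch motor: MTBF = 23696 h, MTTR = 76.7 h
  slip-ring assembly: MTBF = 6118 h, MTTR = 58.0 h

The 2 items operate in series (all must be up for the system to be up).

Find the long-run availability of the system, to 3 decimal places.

0.987

A(pitch motor) = MTBF/(MTBF+MTTR) = 23696/(23696+76.7) = 0.996774
A(slip-ring assembly) = MTBF/(MTBF+MTTR) = 6118/(6118+58.0) = 0.990609
Series availability: 0.996774 × 0.990609 = 0.987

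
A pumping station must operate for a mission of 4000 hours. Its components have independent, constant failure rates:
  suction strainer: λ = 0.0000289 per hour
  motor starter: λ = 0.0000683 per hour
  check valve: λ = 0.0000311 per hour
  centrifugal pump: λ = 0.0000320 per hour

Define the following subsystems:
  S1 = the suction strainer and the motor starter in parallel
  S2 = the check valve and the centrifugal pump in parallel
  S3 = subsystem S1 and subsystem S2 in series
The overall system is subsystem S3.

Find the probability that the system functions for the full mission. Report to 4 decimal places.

R(suction strainer) = exp(−0.0000289 × 4000) = 0.890831
R(motor starter) = exp(−0.0000683 × 4000) = 0.760941
R(check valve) = exp(−0.0000311 × 4000) = 0.883027
R(centrifugal pump) = exp(−0.0000320 × 4000) = 0.879853
Parallel (suction strainer and motor starter): 1 − (1 − 0.890831)(1 − 0.760941) = 0.973902
Parallel (check valve and centrifugal pump): 1 − (1 − 0.883027)(1 − 0.879853) = 0.985946
Series ([0.973902] and [0.985946]): 0.973902 × 0.985946 = 0.9602

0.9602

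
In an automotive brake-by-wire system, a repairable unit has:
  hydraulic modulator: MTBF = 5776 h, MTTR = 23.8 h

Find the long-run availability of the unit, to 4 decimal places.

A(hydraulic modulator) = MTBF/(MTBF+MTTR) = 5776/(5776+23.8) = 0.9959

0.9959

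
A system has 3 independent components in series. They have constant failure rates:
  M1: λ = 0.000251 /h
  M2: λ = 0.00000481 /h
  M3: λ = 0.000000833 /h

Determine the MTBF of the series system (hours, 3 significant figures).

Series of exponential components: λ_sys = Σ λ_i
λ_sys = 0.000251 + 0.00000481 + 0.000000833 = 2.5664e-04 /h
MTBF = 1 / λ_sys = 3900 h

3900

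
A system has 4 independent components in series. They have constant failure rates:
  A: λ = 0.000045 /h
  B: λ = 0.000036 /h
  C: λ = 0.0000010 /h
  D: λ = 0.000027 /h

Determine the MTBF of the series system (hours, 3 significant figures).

9170

Series of exponential components: λ_sys = Σ λ_i
λ_sys = 0.000045 + 0.000036 + 0.0000010 + 0.000027 = 1.0900e-04 /h
MTBF = 1 / λ_sys = 9170 h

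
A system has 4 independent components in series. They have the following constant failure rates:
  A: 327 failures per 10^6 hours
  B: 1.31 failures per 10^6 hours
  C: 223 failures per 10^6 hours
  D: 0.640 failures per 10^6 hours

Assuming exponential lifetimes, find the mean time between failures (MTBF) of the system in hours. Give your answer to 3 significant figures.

Series of exponential components: λ_sys = Σ λ_i
λ_sys = 0.000327 + 0.00000131 + 0.000223 + 0.000000640 = 5.5195e-04 /h
MTBF = 1 / λ_sys = 1810 h

1810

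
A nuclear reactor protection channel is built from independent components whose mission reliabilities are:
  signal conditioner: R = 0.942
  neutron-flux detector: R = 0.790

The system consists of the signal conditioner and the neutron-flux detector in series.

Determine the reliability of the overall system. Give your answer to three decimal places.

0.744

Series (signal conditioner and neutron-flux detector): 0.94200 × 0.79000 = 0.744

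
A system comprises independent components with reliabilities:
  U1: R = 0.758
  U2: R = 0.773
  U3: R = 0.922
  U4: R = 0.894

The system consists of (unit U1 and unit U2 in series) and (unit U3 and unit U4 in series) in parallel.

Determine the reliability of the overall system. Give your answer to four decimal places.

0.9272

Series (U1 and U2): 0.758000 × 0.773000 = 0.585934
Series (U3 and U4): 0.922000 × 0.894000 = 0.824268
Parallel ([0.585934] and [0.824268]): 1 − (1 − 0.585934)(1 − 0.824268) = 0.9272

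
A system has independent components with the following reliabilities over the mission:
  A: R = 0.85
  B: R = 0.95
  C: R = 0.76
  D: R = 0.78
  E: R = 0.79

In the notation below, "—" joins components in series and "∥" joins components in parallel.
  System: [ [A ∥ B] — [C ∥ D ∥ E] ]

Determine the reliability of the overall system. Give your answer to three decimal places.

Parallel (A and B): 1 − (1 − 0.85000)(1 − 0.95000) = 0.99250
Parallel (C, D, and E): 1 − (1 − 0.76000)(1 − 0.78000)(1 − 0.79000) = 0.98891
Series ([0.99250] and [0.98891]): 0.99250 × 0.98891 = 0.981

0.981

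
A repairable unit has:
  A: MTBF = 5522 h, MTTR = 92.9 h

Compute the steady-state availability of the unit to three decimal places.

0.983

A(A) = MTBF/(MTBF+MTTR) = 5522/(5522+92.9) = 0.983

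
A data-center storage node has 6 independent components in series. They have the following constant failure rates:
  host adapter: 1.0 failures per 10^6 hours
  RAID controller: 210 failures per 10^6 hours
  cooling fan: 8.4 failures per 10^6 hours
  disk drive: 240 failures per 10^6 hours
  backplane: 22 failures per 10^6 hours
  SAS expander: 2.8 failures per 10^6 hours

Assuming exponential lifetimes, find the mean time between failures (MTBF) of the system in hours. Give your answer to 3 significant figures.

2070

Series of exponential components: λ_sys = Σ λ_i
λ_sys = 0.0000010 + 0.00021 + 0.0000084 + 0.00024 + 0.000022 + 0.0000028 = 4.8420e-04 /h
MTBF = 1 / λ_sys = 2070 h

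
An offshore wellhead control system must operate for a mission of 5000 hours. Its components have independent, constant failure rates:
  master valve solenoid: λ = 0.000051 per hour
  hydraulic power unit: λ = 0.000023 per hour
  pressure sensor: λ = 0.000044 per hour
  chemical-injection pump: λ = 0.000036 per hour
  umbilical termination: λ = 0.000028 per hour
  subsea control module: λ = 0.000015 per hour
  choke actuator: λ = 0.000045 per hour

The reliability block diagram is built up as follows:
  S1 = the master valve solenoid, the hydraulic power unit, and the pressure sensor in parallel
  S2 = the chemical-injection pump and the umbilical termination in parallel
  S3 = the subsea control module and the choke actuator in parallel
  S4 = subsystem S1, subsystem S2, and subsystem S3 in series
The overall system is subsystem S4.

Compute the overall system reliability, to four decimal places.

R(master valve solenoid) = exp(−0.000051 × 5000) = 0.774916
R(hydraulic power unit) = exp(−0.000023 × 5000) = 0.891366
R(pressure sensor) = exp(−0.000044 × 5000) = 0.802519
R(chemical-injection pump) = exp(−0.000036 × 5000) = 0.835270
R(umbilical termination) = exp(−0.000028 × 5000) = 0.869358
R(subsea control module) = exp(−0.000015 × 5000) = 0.927743
R(choke actuator) = exp(−0.000045 × 5000) = 0.798516
Parallel (master valve solenoid, hydraulic power unit, and pressure sensor): 1 − (1 − 0.774916)(1 − 0.891366)(1 − 0.802519) = 0.995171
Parallel (chemical-injection pump and umbilical termination): 1 − (1 − 0.835270)(1 − 0.869358) = 0.978479
Parallel (subsea control module and choke actuator): 1 − (1 − 0.927743)(1 − 0.798516) = 0.985441
Series ([0.995171], [0.978479], and [0.985441]): 0.995171 × 0.978479 × 0.985441 = 0.9596

0.9596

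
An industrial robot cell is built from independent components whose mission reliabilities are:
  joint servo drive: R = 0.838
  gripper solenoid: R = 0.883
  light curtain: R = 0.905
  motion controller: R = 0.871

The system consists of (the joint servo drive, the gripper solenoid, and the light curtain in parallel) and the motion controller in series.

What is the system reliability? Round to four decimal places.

Parallel (joint servo drive, gripper solenoid, and light curtain): 1 − (1 − 0.838000)(1 − 0.883000)(1 − 0.905000) = 0.998199
Series ([0.998199] and motion controller): 0.998199 × 0.871000 = 0.8694

0.8694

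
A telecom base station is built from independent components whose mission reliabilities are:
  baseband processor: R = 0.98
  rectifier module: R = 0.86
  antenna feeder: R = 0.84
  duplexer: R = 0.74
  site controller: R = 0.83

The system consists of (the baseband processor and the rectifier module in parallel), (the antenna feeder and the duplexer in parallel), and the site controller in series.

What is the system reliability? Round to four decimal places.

Parallel (baseband processor and rectifier module): 1 − (1 − 0.980000)(1 − 0.860000) = 0.997200
Parallel (antenna feeder and duplexer): 1 − (1 − 0.840000)(1 − 0.740000) = 0.958400
Series ([0.997200], [0.958400], and site controller): 0.997200 × 0.958400 × 0.830000 = 0.7932

0.7932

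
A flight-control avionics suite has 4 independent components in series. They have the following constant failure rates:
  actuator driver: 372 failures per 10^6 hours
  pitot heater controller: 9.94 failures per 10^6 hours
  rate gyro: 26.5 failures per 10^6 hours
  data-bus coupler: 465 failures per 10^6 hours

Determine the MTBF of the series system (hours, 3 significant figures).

Series of exponential components: λ_sys = Σ λ_i
λ_sys = 0.000372 + 0.00000994 + 0.0000265 + 0.000465 = 8.7344e-04 /h
MTBF = 1 / λ_sys = 1140 h

1140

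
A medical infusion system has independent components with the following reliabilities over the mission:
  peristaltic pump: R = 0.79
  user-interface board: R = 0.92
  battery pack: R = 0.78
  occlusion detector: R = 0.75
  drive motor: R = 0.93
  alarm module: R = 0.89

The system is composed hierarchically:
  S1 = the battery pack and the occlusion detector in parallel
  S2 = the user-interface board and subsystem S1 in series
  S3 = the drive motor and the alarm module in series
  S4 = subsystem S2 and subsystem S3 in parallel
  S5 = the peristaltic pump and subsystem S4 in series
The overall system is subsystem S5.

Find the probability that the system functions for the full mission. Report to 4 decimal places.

Parallel (battery pack and occlusion detector): 1 − (1 − 0.780000)(1 − 0.750000) = 0.945000
Series (user-interface board and [0.945000]): 0.920000 × 0.945000 = 0.869400
Series (drive motor and alarm module): 0.930000 × 0.890000 = 0.827700
Parallel ([0.869400] and [0.827700]): 1 − (1 − 0.869400)(1 − 0.827700) = 0.977498
Series (peristaltic pump and [0.977498]): 0.790000 × 0.977498 = 0.7722

0.7722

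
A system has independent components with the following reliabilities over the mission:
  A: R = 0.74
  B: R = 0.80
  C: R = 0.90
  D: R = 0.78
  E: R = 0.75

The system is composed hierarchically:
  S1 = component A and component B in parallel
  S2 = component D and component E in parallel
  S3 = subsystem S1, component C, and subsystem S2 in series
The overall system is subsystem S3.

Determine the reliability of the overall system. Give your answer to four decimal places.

0.8063

Parallel (A and B): 1 − (1 − 0.740000)(1 − 0.800000) = 0.948000
Parallel (D and E): 1 − (1 − 0.780000)(1 − 0.750000) = 0.945000
Series ([0.948000], C, and [0.945000]): 0.948000 × 0.900000 × 0.945000 = 0.8063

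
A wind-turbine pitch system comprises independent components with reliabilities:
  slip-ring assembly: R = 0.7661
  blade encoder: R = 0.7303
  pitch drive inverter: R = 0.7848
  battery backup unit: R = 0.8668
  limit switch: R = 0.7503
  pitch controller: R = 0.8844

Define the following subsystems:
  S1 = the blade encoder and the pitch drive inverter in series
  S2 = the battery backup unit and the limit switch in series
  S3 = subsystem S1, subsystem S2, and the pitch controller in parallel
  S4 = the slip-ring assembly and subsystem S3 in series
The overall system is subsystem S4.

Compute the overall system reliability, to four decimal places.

Series (blade encoder and pitch drive inverter): 0.730300 × 0.784800 = 0.573139
Series (battery backup unit and limit switch): 0.866800 × 0.750300 = 0.650360
Parallel ([0.573139], [0.650360], and pitch controller): 1 − (1 − 0.573139)(1 − 0.650360)(1 − 0.884400) = 0.982747
Series (slip-ring assembly and [0.982747]): 0.766100 × 0.982747 = 0.7529

0.7529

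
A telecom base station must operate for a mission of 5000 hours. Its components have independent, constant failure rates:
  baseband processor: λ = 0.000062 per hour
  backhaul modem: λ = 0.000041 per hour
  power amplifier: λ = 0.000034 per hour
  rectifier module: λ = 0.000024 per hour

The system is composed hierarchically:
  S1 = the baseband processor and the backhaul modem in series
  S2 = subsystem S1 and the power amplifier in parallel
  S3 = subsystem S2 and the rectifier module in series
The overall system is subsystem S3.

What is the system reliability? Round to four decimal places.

0.8311

R(baseband processor) = exp(−0.000062 × 5000) = 0.733447
R(backhaul modem) = exp(−0.000041 × 5000) = 0.814647
R(power amplifier) = exp(−0.000034 × 5000) = 0.843665
R(rectifier module) = exp(−0.000024 × 5000) = 0.886920
Series (baseband processor and backhaul modem): 0.733447 × 0.814647 = 0.597500
Parallel ([0.597500] and power amplifier): 1 − (1 − 0.597500)(1 − 0.843665) = 0.937075
Series ([0.937075] and rectifier module): 0.937075 × 0.886920 = 0.8311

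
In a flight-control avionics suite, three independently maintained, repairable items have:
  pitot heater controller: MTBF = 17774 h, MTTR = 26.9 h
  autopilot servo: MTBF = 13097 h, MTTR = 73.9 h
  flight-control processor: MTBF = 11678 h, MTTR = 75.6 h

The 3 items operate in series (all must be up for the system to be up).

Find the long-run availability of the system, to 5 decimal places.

0.98650

A(pitot heater controller) = MTBF/(MTBF+MTTR) = 17774/(17774+26.9) = 0.998489
A(autopilot servo) = MTBF/(MTBF+MTTR) = 13097/(13097+73.9) = 0.994389
A(flight-control processor) = MTBF/(MTBF+MTTR) = 11678/(11678+75.6) = 0.993568
Series availability: 0.998489 × 0.994389 × 0.993568 = 0.98650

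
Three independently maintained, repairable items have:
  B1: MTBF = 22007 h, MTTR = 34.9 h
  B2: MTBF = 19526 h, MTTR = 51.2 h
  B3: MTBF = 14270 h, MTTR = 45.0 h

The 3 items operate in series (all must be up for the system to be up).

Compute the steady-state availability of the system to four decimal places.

A(B1) = MTBF/(MTBF+MTTR) = 22007/(22007+34.9) = 0.998417
A(B2) = MTBF/(MTBF+MTTR) = 19526/(19526+51.2) = 0.997385
A(B3) = MTBF/(MTBF+MTTR) = 14270/(14270+45.0) = 0.996856
Series availability: 0.998417 × 0.997385 × 0.996856 = 0.9927

0.9927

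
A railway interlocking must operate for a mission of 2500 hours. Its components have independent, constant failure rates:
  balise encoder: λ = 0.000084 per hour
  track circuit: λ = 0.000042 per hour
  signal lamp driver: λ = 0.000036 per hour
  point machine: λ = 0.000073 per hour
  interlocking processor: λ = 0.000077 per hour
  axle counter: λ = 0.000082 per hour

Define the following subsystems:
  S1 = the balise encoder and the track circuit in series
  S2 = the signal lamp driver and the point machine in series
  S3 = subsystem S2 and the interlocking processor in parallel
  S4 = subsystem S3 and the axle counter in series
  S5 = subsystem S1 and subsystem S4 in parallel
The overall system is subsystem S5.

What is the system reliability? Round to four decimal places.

0.9407

R(balise encoder) = exp(−0.000084 × 2500) = 0.810584
R(track circuit) = exp(−0.000042 × 2500) = 0.900325
R(signal lamp driver) = exp(−0.000036 × 2500) = 0.913931
R(point machine) = exp(−0.000073 × 2500) = 0.833185
R(interlocking processor) = exp(−0.000077 × 2500) = 0.824894
R(axle counter) = exp(−0.000082 × 2500) = 0.814647
Series (balise encoder and track circuit): 0.810584 × 0.900325 = 0.729789
Series (signal lamp driver and point machine): 0.913931 × 0.833185 = 0.761474
Parallel ([0.761474] and interlocking processor): 1 − (1 − 0.761474)(1 − 0.824894) = 0.958233
Series ([0.958233] and axle counter): 0.958233 × 0.814647 = 0.780622
Parallel ([0.729789] and [0.780622]): 1 − (1 − 0.729789)(1 − 0.780622) = 0.9407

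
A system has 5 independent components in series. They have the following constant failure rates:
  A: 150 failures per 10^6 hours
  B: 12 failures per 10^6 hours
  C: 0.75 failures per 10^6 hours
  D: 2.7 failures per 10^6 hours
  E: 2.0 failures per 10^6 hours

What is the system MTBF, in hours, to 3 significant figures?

Series of exponential components: λ_sys = Σ λ_i
λ_sys = 0.00015 + 0.000012 + 0.00000075 + 0.0000027 + 0.0000020 = 1.6745e-04 /h
MTBF = 1 / λ_sys = 5970 h

5970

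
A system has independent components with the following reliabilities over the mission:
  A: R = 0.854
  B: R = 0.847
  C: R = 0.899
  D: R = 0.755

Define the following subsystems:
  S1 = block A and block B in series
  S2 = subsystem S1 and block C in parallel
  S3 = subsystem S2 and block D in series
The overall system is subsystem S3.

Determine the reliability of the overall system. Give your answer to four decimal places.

Series (A and B): 0.854000 × 0.847000 = 0.723338
Parallel ([0.723338] and C): 1 − (1 − 0.723338)(1 − 0.899000) = 0.972057
Series ([0.972057] and D): 0.972057 × 0.755000 = 0.7339

0.7339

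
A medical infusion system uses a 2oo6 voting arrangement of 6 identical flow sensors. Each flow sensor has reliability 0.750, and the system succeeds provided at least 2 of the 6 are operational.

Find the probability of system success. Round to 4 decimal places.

0.9954

R = Σ_{i=2}^{6} C(6,i) p^i (1−p)^{6−i} with p = 0.750
C(6,2)·0.750^2·0.250^4 = 0.032959
C(6,3)·0.750^3·0.250^3 = 0.131836
C(6,4)·0.750^4·0.250^2 = 0.296631
C(6,5)·0.750^5·0.250^1 = 0.355957
C(6,6)·0.750^6·0.250^0 = 0.177979
Sum = 0.9954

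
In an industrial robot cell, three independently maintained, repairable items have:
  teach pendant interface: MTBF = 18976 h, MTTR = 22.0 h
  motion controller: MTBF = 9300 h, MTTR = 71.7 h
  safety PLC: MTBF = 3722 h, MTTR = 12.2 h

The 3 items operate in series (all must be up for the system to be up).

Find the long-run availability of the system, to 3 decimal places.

0.988

A(teach pendant interface) = MTBF/(MTBF+MTTR) = 18976/(18976+22.0) = 0.998842
A(motion controller) = MTBF/(MTBF+MTTR) = 9300/(9300+71.7) = 0.992349
A(safety PLC) = MTBF/(MTBF+MTTR) = 3722/(3722+12.2) = 0.996733
Series availability: 0.998842 × 0.992349 × 0.996733 = 0.988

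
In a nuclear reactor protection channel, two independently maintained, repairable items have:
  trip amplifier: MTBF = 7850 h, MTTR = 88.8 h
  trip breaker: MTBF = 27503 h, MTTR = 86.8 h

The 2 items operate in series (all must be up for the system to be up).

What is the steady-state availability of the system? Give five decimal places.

0.98570

A(trip amplifier) = MTBF/(MTBF+MTTR) = 7850/(7850+88.8) = 0.988814
A(trip breaker) = MTBF/(MTBF+MTTR) = 27503/(27503+86.8) = 0.996854
Series availability: 0.988814 × 0.996854 = 0.98570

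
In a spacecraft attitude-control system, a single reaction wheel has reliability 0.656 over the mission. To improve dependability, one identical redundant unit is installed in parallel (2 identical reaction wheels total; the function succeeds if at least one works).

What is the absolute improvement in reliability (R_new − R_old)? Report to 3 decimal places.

0.226

R_before = 0.656
R_after = 1 − (1 − 0.656)^2 = 0.882
ΔR = 0.882 − 0.656 = 0.226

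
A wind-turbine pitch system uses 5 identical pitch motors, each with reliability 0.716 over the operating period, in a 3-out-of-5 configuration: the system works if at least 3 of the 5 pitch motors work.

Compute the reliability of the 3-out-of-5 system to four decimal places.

0.8574

R = Σ_{i=3}^{5} C(5,i) p^i (1−p)^{5−i} with p = 0.716
C(5,3)·0.716^3·0.284^2 = 0.296057
C(5,4)·0.716^4·0.284^1 = 0.373199
C(5,5)·0.716^5·0.284^0 = 0.188176
Sum = 0.8574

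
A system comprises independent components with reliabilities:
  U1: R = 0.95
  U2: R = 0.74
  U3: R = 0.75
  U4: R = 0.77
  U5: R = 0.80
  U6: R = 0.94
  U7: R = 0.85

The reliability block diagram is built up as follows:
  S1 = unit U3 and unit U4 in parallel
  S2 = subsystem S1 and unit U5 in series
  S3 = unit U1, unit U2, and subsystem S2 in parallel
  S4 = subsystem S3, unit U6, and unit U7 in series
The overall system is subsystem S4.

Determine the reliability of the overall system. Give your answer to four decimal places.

Parallel (U3 and U4): 1 − (1 − 0.750000)(1 − 0.770000) = 0.942500
Series ([0.942500] and U5): 0.942500 × 0.800000 = 0.754000
Parallel (U1, U2, and [0.754000]): 1 − (1 − 0.950000)(1 − 0.740000)(1 − 0.754000) = 0.996802
Series ([0.996802], U6, and U7): 0.996802 × 0.940000 × 0.850000 = 0.7964

0.7964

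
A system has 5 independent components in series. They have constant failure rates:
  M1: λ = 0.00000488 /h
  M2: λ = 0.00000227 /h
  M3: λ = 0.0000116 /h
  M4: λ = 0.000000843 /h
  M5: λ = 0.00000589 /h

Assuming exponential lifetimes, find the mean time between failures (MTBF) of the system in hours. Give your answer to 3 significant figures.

39200

Series of exponential components: λ_sys = Σ λ_i
λ_sys = 0.00000488 + 0.00000227 + 0.0000116 + 0.000000843 + 0.00000589 = 2.5483e-05 /h
MTBF = 1 / λ_sys = 39200 h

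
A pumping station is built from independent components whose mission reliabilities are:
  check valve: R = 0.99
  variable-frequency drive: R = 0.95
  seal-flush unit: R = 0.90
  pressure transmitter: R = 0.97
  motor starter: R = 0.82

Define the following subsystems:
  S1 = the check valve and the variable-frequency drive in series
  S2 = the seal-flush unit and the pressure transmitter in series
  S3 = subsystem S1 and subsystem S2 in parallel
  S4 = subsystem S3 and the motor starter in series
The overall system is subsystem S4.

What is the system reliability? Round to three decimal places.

0.814

Series (check valve and variable-frequency drive): 0.99000 × 0.95000 = 0.94050
Series (seal-flush unit and pressure transmitter): 0.90000 × 0.97000 = 0.87300
Parallel ([0.94050] and [0.87300]): 1 − (1 − 0.94050)(1 − 0.87300) = 0.99244
Series ([0.99244] and motor starter): 0.99244 × 0.82000 = 0.814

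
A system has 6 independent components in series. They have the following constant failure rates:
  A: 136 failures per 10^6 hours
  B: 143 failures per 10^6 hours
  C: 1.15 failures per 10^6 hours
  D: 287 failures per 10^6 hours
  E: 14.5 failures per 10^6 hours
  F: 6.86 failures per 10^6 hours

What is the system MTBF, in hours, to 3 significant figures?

Series of exponential components: λ_sys = Σ λ_i
λ_sys = 0.000136 + 0.000143 + 0.00000115 + 0.000287 + 0.0000145 + 0.00000686 = 5.8851e-04 /h
MTBF = 1 / λ_sys = 1700 h

1700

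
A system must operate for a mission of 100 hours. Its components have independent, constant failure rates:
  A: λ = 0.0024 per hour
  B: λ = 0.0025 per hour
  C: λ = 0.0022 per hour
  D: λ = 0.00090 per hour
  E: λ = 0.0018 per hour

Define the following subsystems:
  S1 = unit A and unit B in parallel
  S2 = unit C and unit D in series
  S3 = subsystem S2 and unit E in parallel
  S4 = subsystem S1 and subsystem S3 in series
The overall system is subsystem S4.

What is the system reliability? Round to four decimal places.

0.9110

R(A) = exp(−0.0024 × 100) = 0.786628
R(B) = exp(−0.0025 × 100) = 0.778801
R(C) = exp(−0.0022 × 100) = 0.802519
R(D) = exp(−0.00090 × 100) = 0.913931
R(E) = exp(−0.0018 × 100) = 0.835270
Parallel (A and B): 1 − (1 − 0.786628)(1 − 0.778801) = 0.952802
Series (C and D): 0.802519 × 0.913931 = 0.733447
Parallel ([0.733447] and E): 1 − (1 − 0.733447)(1 − 0.835270) = 0.956091
Series ([0.952802] and [0.956091]): 0.952802 × 0.956091 = 0.9110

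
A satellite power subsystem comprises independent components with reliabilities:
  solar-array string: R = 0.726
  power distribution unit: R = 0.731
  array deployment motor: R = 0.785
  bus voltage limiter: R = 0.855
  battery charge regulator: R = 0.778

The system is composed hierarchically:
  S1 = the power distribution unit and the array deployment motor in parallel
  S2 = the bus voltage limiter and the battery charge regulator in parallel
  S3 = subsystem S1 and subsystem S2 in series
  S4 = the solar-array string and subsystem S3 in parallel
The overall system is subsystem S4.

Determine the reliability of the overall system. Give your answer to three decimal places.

Parallel (power distribution unit and array deployment motor): 1 − (1 − 0.73100)(1 − 0.78500) = 0.94217
Parallel (bus voltage limiter and battery charge regulator): 1 − (1 − 0.85500)(1 − 0.77800) = 0.96781
Series ([0.94217] and [0.96781]): 0.94217 × 0.96781 = 0.91184
Parallel (solar-array string and [0.91184]): 1 − (1 − 0.72600)(1 − 0.91184) = 0.976

0.976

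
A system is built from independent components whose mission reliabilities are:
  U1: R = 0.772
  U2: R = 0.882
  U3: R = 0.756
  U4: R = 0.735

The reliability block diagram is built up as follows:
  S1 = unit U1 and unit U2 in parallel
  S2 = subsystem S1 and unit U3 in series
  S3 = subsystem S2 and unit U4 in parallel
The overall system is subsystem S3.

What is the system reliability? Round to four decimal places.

Parallel (U1 and U2): 1 − (1 − 0.772000)(1 − 0.882000) = 0.973096
Series ([0.973096] and U3): 0.973096 × 0.756000 = 0.735661
Parallel ([0.735661] and U4): 1 − (1 − 0.735661)(1 − 0.735000) = 0.9300

0.9300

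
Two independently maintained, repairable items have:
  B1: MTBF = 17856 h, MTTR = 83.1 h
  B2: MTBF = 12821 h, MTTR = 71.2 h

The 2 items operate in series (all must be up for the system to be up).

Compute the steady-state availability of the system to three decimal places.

0.990

A(B1) = MTBF/(MTBF+MTTR) = 17856/(17856+83.1) = 0.995368
A(B2) = MTBF/(MTBF+MTTR) = 12821/(12821+71.2) = 0.994477
Series availability: 0.995368 × 0.994477 = 0.990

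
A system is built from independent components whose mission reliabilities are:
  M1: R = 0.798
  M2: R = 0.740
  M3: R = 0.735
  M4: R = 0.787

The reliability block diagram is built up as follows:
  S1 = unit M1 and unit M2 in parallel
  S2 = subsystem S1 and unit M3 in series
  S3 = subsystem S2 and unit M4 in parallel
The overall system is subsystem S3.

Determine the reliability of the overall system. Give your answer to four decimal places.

Parallel (M1 and M2): 1 − (1 − 0.798000)(1 − 0.740000) = 0.947480
Series ([0.947480] and M3): 0.947480 × 0.735000 = 0.696398
Parallel ([0.696398] and M4): 1 − (1 − 0.696398)(1 − 0.787000) = 0.9353

0.9353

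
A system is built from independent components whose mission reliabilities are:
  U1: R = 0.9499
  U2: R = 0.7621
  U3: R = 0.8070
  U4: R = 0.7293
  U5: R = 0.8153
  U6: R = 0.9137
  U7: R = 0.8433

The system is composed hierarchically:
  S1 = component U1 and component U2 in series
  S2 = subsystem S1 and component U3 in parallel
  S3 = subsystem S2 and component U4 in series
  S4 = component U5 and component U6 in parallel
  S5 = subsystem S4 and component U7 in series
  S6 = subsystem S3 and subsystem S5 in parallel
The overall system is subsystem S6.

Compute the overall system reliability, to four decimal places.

Series (U1 and U2): 0.949900 × 0.762100 = 0.723919
Parallel ([0.723919] and U3): 1 − (1 − 0.723919)(1 − 0.807000) = 0.946716
Series ([0.946716] and U4): 0.946716 × 0.729300 = 0.690440
Parallel (U5 and U6): 1 − (1 − 0.815300)(1 − 0.913700) = 0.984060
Series ([0.984060] and U7): 0.984060 × 0.843300 = 0.829858
Parallel ([0.690440] and [0.829858]): 1 − (1 − 0.690440)(1 − 0.829858) = 0.9473

0.9473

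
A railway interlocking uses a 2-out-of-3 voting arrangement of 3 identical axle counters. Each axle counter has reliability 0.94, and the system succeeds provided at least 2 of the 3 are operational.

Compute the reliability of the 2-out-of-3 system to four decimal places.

R = Σ_{i=2}^{3} C(3,i) p^i (1−p)^{3−i} with p = 0.94
C(3,2)·0.94^2·0.06^1 = 0.159048
C(3,3)·0.94^3·0.06^0 = 0.830584
Sum = 0.9896

0.9896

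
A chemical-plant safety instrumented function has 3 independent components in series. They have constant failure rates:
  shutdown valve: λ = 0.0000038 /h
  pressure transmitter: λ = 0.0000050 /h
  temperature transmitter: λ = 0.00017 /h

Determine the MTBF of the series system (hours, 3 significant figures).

Series of exponential components: λ_sys = Σ λ_i
λ_sys = 0.0000038 + 0.0000050 + 0.00017 = 1.7880e-04 /h
MTBF = 1 / λ_sys = 5590 h

5590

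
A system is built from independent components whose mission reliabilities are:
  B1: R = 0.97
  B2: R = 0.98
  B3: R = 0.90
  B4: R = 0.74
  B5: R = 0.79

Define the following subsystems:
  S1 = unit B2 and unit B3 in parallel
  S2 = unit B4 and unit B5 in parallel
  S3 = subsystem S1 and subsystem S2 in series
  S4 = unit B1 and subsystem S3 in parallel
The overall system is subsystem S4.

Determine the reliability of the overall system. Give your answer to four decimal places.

Parallel (B2 and B3): 1 − (1 − 0.980000)(1 − 0.900000) = 0.998000
Parallel (B4 and B5): 1 − (1 − 0.740000)(1 − 0.790000) = 0.945400
Series ([0.998000] and [0.945400]): 0.998000 × 0.945400 = 0.943509
Parallel (B1 and [0.943509]): 1 − (1 − 0.970000)(1 − 0.943509) = 0.9983

0.9983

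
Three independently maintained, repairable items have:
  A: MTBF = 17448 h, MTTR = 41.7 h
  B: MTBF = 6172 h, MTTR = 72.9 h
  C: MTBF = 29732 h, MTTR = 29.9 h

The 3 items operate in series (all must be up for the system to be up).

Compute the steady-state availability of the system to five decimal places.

0.98498

A(A) = MTBF/(MTBF+MTTR) = 17448/(17448+41.7) = 0.997616
A(B) = MTBF/(MTBF+MTTR) = 6172/(6172+72.9) = 0.988326
A(C) = MTBF/(MTBF+MTTR) = 29732/(29732+29.9) = 0.998995
Series availability: 0.997616 × 0.988326 × 0.998995 = 0.98498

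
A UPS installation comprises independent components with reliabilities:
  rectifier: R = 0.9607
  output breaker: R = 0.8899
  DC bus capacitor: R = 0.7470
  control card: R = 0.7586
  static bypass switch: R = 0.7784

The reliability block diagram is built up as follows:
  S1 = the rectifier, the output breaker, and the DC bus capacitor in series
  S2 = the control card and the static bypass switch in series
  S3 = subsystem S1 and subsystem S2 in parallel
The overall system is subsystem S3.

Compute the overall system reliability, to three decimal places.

0.852

Series (rectifier, output breaker, and DC bus capacitor): 0.96070 × 0.88990 × 0.74700 = 0.63863
Series (control card and static bypass switch): 0.75860 × 0.77840 = 0.59049
Parallel ([0.63863] and [0.59049]): 1 − (1 − 0.63863)(1 − 0.59049) = 0.852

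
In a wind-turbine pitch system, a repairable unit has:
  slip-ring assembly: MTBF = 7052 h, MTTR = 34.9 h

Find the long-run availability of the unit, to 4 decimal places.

A(slip-ring assembly) = MTBF/(MTBF+MTTR) = 7052/(7052+34.9) = 0.9951

0.9951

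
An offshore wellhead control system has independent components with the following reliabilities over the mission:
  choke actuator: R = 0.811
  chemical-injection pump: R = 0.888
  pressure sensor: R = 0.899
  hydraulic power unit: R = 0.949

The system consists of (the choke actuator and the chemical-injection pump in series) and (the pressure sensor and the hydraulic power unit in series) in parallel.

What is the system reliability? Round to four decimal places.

0.9589

Series (choke actuator and chemical-injection pump): 0.811000 × 0.888000 = 0.720168
Series (pressure sensor and hydraulic power unit): 0.899000 × 0.949000 = 0.853151
Parallel ([0.720168] and [0.853151]): 1 − (1 − 0.720168)(1 − 0.853151) = 0.9589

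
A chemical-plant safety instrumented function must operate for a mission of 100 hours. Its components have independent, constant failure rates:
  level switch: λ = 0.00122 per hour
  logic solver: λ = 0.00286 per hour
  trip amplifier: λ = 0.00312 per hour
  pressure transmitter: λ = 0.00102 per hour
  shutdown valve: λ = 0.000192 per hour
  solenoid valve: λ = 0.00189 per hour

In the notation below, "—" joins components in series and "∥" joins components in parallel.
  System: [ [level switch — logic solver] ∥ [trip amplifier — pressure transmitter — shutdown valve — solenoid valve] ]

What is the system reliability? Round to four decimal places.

0.8448

R(level switch) = exp(−0.00122 × 100) = 0.885148
R(logic solver) = exp(−0.00286 × 100) = 0.751263
R(trip amplifier) = exp(−0.00312 × 100) = 0.731982
R(pressure transmitter) = exp(−0.00102 × 100) = 0.903030
R(shutdown valve) = exp(−0.000192 × 100) = 0.980983
R(solenoid valve) = exp(−0.00189 × 100) = 0.827787
Series (level switch and logic solver): 0.885148 × 0.751263 = 0.664979
Series (trip amplifier, pressure transmitter, shutdown valve, and solenoid valve): 0.731982 × 0.903030 × 0.980983 × 0.827787 = 0.536763
Parallel ([0.664979] and [0.536763]): 1 − (1 − 0.664979)(1 − 0.536763) = 0.8448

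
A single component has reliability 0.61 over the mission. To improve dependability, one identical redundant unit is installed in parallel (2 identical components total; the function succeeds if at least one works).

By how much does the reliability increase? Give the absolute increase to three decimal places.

R_before = 0.61
R_after = 1 − (1 − 0.61)^2 = 0.848
ΔR = 0.848 − 0.61 = 0.238

0.238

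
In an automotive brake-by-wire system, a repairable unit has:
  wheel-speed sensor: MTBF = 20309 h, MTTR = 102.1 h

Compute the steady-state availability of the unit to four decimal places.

0.9950

A(wheel-speed sensor) = MTBF/(MTBF+MTTR) = 20309/(20309+102.1) = 0.9950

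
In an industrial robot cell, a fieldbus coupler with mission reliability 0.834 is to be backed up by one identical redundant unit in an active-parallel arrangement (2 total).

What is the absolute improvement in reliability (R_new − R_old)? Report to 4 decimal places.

R_before = 0.834
R_after = 1 − (1 − 0.834)^2 = 0.9724
ΔR = 0.9724 − 0.834 = 0.1384

0.1384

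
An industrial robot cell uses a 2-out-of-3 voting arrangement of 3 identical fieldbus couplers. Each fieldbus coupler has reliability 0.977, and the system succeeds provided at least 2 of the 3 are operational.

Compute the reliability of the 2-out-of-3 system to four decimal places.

R = Σ_{i=2}^{3} C(3,i) p^i (1−p)^{3−i} with p = 0.977
C(3,2)·0.977^2·0.023^1 = 0.065863
C(3,3)·0.977^3·0.023^0 = 0.932575
Sum = 0.9984

0.9984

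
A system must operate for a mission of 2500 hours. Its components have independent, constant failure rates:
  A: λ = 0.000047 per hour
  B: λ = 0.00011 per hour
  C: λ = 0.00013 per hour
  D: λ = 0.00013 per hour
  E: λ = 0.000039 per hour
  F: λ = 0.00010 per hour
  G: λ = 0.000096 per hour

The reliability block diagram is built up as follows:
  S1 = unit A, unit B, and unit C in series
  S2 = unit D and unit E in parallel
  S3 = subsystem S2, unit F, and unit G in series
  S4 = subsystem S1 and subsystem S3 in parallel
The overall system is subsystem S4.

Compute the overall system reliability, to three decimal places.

0.794

R(A) = exp(−0.000047 × 2500) = 0.88914
R(B) = exp(−0.00011 × 2500) = 0.75957
R(C) = exp(−0.00013 × 2500) = 0.72253
R(D) = exp(−0.00013 × 2500) = 0.72253
R(E) = exp(−0.000039 × 2500) = 0.90710
R(F) = exp(−0.00010 × 2500) = 0.77880
R(G) = exp(−0.000096 × 2500) = 0.78663
Series (A, B, and C): 0.88914 × 0.75957 × 0.72253 = 0.48797
Parallel (D and E): 1 − (1 − 0.72253)(1 − 0.90710) = 0.97422
Series ([0.97422], F, and G): 0.97422 × 0.77880 × 0.78663 = 0.59683
Parallel ([0.48797] and [0.59683]): 1 − (1 − 0.48797)(1 − 0.59683) = 0.794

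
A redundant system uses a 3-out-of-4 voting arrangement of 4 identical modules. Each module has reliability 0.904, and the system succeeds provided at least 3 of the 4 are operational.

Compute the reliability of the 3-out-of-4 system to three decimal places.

R = Σ_{i=3}^{4} C(4,i) p^i (1−p)^{4−i} with p = 0.904
C(4,3)·0.904^3·0.096^1 = 0.28369
C(4,4)·0.904^4·0.096^0 = 0.66784
Sum = 0.952

0.952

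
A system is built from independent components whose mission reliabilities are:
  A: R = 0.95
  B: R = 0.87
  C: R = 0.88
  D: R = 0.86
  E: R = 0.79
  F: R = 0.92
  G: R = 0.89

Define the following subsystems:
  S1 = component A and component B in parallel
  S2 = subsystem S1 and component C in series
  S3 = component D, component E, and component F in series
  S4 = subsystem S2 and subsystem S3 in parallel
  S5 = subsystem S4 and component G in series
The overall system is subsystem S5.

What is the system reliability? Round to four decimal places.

0.8480

Parallel (A and B): 1 − (1 − 0.950000)(1 − 0.870000) = 0.993500
Series ([0.993500] and C): 0.993500 × 0.880000 = 0.874280
Series (D, E, and F): 0.860000 × 0.790000 × 0.920000 = 0.625048
Parallel ([0.874280] and [0.625048]): 1 − (1 − 0.874280)(1 − 0.625048) = 0.952861
Series ([0.952861] and G): 0.952861 × 0.890000 = 0.8480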